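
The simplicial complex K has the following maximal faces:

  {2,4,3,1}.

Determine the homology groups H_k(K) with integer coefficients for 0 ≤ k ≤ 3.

Take the total order 1 < 2 < 3 < 4 on the vertex set. Then K (dimension 3) consists of the simplices:

  0-simplices (4): [1], [2], [3], [4]
  1-simplices (6): [1,2], [1,3], [1,4], [2,3], [2,4], [3,4]
  2-simplices (4): [1,2,3], [1,2,4], [1,3,4], [2,3,4]
  3-simplices (1): [1,2,3,4]

giving chain groups C_0 ≅ Z^4, C_1 ≅ Z^6, C_2 ≅ Z^4, C_3 ≅ Z^1.

The boundary map ∂_1: C_1 → C_0 maps an edge to its endpoints' difference, ∂[p,q] = q − p.
As a 4×6 matrix over Z this has rank 3, with invariant factors (1,1,1).

The boundary map ∂_2: C_2 → C_1 acts by ∂[p,q,r] = [q,r] − [p,r] + [p,q]. For instance
  ∂[1,3,4] = [3,4] − [1,4] + [1,3],
  ∂[1,2,4] = [2,4] − [1,4] + [1,2].
The resulting 6×4 matrix has rank 3, and its Smith normal form has invariant factors (1,1,1).

∂_3: C_3 → C_2 sends each 3-simplex σ to the alternating sum Σ_i (−1)^i (σ with its i-th vertex removed). For instance
  ∂[1,2,3,4] = [2,3,4] − [1,3,4] + [1,2,4] − [1,2,3].
The 4×1 boundary matrix has rank 1 and Smith normal form diag(1).

Reading off H_k = ker ∂_k / im ∂_{k+1}:

  H_0: rank C_0 − rank ∂_1 = 4 − 3 = 1, and the invariant factors of ∂_1 are all 1, so H_0 = Z.
  H_1: rank ker ∂_1 − rank ∂_2 = (6 − 3) − 3 = 0, and the invariant factors of ∂_2 are all 1, so H_1 = 0.
  H_2: rank ker ∂_2 − rank ∂_3 = (4 − 3) − 1 = 0, and the invariant factors of ∂_3 are all 1, so H_2 = 0.
  H_3: rank ker ∂_3 − rank ∂_4 = (1 − 1) − 0 = 0, and there is no ∂_4, so H_3 = 0.

As a check, the Euler characteristic is 4 − 6 + 4 − 1 = 1, which agrees with 1 − 0 + 0 − 0 = 1.

H_0 ≅ Z,  H_1 = 0,  H_2 = 0,  H_3 = 0.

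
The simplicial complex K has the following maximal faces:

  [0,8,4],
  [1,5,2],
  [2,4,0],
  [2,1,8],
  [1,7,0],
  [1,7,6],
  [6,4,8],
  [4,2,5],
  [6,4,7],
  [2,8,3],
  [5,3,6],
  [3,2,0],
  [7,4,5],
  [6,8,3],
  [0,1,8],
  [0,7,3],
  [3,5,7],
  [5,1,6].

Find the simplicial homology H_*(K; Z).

H_0 = Z,  H_1 = Z ⊕ Z/2Z,  H_2 = 0.

K has 9 vertices, 27 edges, 18 triangles.
rank ∂_0 = 0, rank ∂_1 = 8 ⇒ b_0 = 9 − 0 − 8 = 1; all invariant factors of ∂_1 are 1 so no torsion. So H_0 = Z.
rank ∂_1 = 8, rank ∂_2 = 18 ⇒ b_1 = 27 − 8 − 18 = 1; ∂_2 has invariant factor(s) [2] giving torsion. So H_1 = Z ⊕ Z/2Z.
rank ∂_2 = 18, rank ∂_3 = 0 ⇒ b_2 = 18 − 18 − 0 = 0. So H_2 = 0.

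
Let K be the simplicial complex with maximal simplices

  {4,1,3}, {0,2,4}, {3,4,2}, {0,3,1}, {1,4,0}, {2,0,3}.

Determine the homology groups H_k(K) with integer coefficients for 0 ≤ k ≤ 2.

Take the total order 0 < 1 < 2 < 3 < 4 on the vertex set. Then K (dimension 2) consists of the simplices:

  0-simplices (5): [0], [1], [2], [3], [4]
  1-simplices (9): [0,1], [0,2], [0,3], [0,4], [1,3], [1,4], [2,3], [2,4], [3,4]
  2-simplices (6): [0,1,3], [0,1,4], [0,2,3], [0,2,4], [1,3,4], [2,3,4]

giving chain groups C_0 ≅ Z^5, C_1 ≅ Z^9, C_2 ≅ Z^6.

The boundary map ∂_1: C_1 → C_0 maps an edge to its endpoints' difference, ∂[p,q] = q − p.
This gives a 5×9 integer matrix of rank 4; reducing to Smith normal form yields diagonal entries (1,1,1,1).

The boundary map ∂_2: C_2 → C_1 sends each 2-simplex [p,q,r] to [q,r] − [p,r] + [p,q]. For instance
  ∂[0,2,3] = [2,3] − [0,3] + [0,2],
  ∂[0,1,4] = [1,4] − [0,4] + [0,1].
The 9×6 boundary matrix has rank 5 and Smith normal form diag(1,1,1,1,1).

Now H_k = ker ∂_k / im ∂_{k+1}, so:

  H_0: rank C_0 − rank ∂_1 = 5 − 4 = 1, and the invariant factors of ∂_1 are all 1, so H_0 ≅ Z.
  H_1: rank ker ∂_1 − rank ∂_2 = (9 − 4) − 5 = 0, and the invariant factors of ∂_2 are all 1, so H_1 ≅ 0.
  H_2: rank ker ∂_2 − rank ∂_3 = (6 − 5) − 0 = 1, and there is no ∂_3, so H_2 ≅ Z.

H_0 = Z,  H_1 = 0,  H_2 = Z.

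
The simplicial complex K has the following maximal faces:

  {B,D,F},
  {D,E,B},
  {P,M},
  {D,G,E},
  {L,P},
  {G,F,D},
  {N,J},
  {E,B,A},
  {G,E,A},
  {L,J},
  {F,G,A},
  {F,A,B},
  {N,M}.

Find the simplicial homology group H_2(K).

We work with the vertex ordering A < B < D < E < F < G < J < L < M < N < P. The simplices of K, each written with vertices in increasing order, are:

  0-simplices (11): A, B, D, E, F, G, J, L, M, N, P
  1-simplices (17): AB, AE, AF, AG, BD, BE, BF, DE, DF, DG, EG, FG, JL, JN, LP, MN, MP
  2-simplices (8): ABE, ABF, AEG, AFG, BDE, BDF, DEG, DFG

so the chain groups are C_0 ≅ Z^11, C_1 ≅ Z^17, C_2 ≅ Z^8.

∂_1: C_1 → C_0 maps an edge to its endpoints' difference, ∂[p,q] = q − p. For instance
  ∂FG = G − F.
This gives a 11×17 integer matrix of rank 9; reducing to Smith normal form yields diagonal entries (1,1,1,1,1,1,1,1,1).

∂_2: C_2 → C_1 maps a triangle to the signed sum of its edges. For instance
  ∂AEG = EG − AG + AE,
  ∂AFG = FG − AG + AF.
This gives a 17×8 integer matrix of rank 7; reducing to Smith normal form yields diagonal entries (1,1,1,1,1,1,1).

Now H_k = ker ∂_k / im ∂_{k+1}, so:

  H_2: rank ker ∂_2 − rank ∂_3 = (8 − 7) − 0 = 1, and there is no ∂_3, so H_2 = Z.

H_2 = Z.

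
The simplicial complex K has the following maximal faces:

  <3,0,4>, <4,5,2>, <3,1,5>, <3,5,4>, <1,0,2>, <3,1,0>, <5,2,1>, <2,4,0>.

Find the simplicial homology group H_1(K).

H_1 ≅ 0.

Take the total order 0 < 1 < 2 < 3 < 4 < 5 on the vertex set. Then K (dimension 2) consists of the simplices:

  0-simplices (6): [0], [1], [2], [3], [4], [5]
  1-simplices (12): [0,1], [0,2], [0,3], [0,4], [1,2], [1,3], [1,5], [2,4], [2,5], [3,4], [3,5], [4,5]
  2-simplices (8): [0,1,2], [0,1,3], [0,2,4], [0,3,4], [1,2,5], [1,3,5], [2,4,5], [3,4,5]

Hence C_0 ≅ Z^6, C_1 ≅ Z^12, C_2 ≅ Z^8.

∂_1: C_1 → C_0 is given by ∂[p,q] = [q] − [p]. For instance
  ∂[1,5] = [5] − [1].
The 6×12 boundary matrix has rank 5 and Smith normal form diag(1,1,1,1,1).

∂_2: C_2 → C_1 acts by ∂[p,q,r] = [q,r] − [p,r] + [p,q]. For instance
  ∂[2,4,5] = [4,5] − [2,5] + [2,4],
  ∂[0,1,3] = [1,3] − [0,3] + [0,1].
The resulting 12×8 matrix has rank 7, and its Smith normal form has invariant factors (1,1,1,1,1,1,1).

From H_k ≅ ker(∂_k) / im(∂_{k+1}) we obtain:

  H_1: rank ker ∂_1 − rank ∂_2 = (12 − 5) − 7 = 0, and the invariant factors of ∂_2 are all 1, so H_1 ≅ 0.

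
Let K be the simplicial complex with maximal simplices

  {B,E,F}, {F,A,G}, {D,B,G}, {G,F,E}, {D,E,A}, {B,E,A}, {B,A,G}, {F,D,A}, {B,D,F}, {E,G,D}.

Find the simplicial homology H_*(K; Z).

H_0 ≅ Z,  H_1 ≅ Z/2,  H_2 = 0.

Fix the vertex order A < B < D < E < F < G and write every simplex with vertices in increasing order. Then dim K = 2 and the simplices of K are:

  0-simplices (6): A, B, D, E, F, G
  1-simplices (15): AB, AD, AE, AF, AG, BD, BE, BF, BG, DE, DF, DG, EF, EG, FG
  2-simplices (10): ABE, ABG, ADE, ADF, AFG, BDF, BDG, BEF, DEG, EFG

Hence C_0 ≅ Z^6, C_1 ≅ Z^15, C_2 ≅ Z^10.

The boundary map ∂_1: C_1 → C_0 sends each edge [p,q] (with p < q) to q − p.
The resulting 6×15 matrix has rank 5, and its Smith normal form has invariant factors (1,1,1,1,1).

∂_2: C_2 → C_1 maps a triangle to the signed sum of its edges. For instance
  ∂ABG = BG − AG + AB,
  ∂ADF = DF − AF + AD.
This gives a 15×10 integer matrix of rank 10; reducing to Smith normal form yields diagonal entries (1,1,1,1,1,1,1,1,1,2).

Reading off H_k = ker ∂_k / im ∂_{k+1}:

  H_0: rank C_0 − rank ∂_1 = 6 − 5 = 1, and the invariant factors of ∂_1 are all 1, so H_0 = Z.
  H_1: rank ker ∂_1 − rank ∂_2 = (15 − 5) − 10 = 0, and ∂_2 has invariant factor 2 > 1, so H_1 = Z/2.
  H_2: rank ker ∂_2 − rank ∂_3 = (10 − 10) − 0 = 0, and there is no ∂_3, so H_2 = 0.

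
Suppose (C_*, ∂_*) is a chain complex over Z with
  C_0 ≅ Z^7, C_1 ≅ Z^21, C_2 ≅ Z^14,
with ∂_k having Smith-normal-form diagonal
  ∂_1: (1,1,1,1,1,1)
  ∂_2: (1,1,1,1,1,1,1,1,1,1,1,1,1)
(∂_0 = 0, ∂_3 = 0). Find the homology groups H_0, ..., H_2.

H_0: b_0 = 7 − 0 − 6 = 1; torsion from ∂_1 factors > 1: none. So H_0 ≅ Z.
H_1: b_1 = 21 − 6 − 13 = 2; torsion from ∂_2 factors > 1: none. So H_1 ≅ Z^2.
H_2: b_2 = 14 − 13 − 0 = 1; torsion from ∂_3 factors > 1: none. So H_2 ≅ Z.

H_0 ≅ Z,  H_1 ≅ Z^2,  H_2 ≅ Z.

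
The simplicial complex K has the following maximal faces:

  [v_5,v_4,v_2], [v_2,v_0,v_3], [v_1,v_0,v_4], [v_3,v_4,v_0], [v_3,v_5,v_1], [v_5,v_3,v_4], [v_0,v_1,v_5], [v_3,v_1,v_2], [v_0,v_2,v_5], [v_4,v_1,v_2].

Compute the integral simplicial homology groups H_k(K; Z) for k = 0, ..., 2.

K has 6 vertices, 15 edges, 10 triangles.
rank ∂_0 = 0, rank ∂_1 = 5 ⇒ b_0 = 6 − 0 − 5 = 1; all invariant factors of ∂_1 are 1 so no torsion. So H_0 ≅ Z.
rank ∂_1 = 5, rank ∂_2 = 10 ⇒ b_1 = 15 − 5 − 10 = 0; ∂_2 has invariant factor(s) [2] giving torsion. So H_1 ≅ Z_2.
rank ∂_2 = 10, rank ∂_3 = 0 ⇒ b_2 = 10 − 10 − 0 = 0. So H_2 ≅ 0.

H_0 ≅ Z,  H_1 ≅ Z_2,  H_2 = 0.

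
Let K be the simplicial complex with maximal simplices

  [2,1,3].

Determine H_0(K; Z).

Take the total order 1 < 2 < 3 on the vertex set. Then K (dimension 2) consists of the simplices:

  0-simplices (3): [1], [2], [3]
  1-simplices (3): [1,2], [1,3], [2,3]
  2-simplices (1): [1,2,3]

so the chain groups are C_0 ≅ Z^3, C_1 ≅ Z^3, C_2 ≅ Z^1.

Boundary ∂_1: C_1 → C_0 is given by ∂[p,q] = [q] − [p]. For instance
  ∂[1,3] = [3] − [1].
This gives a 3×3 integer matrix of rank 2; reducing to Smith normal form yields diagonal entries (1,1).

The boundary map ∂_2: C_2 → C_1 sends each 2-simplex [p,q,r] to [q,r] − [p,r] + [p,q]. For instance
  ∂[1,2,3] = [2,3] − [1,3] + [1,2].
As a 3×1 matrix over Z this has rank 1, with invariant factors (1).

Reading off H_k = ker ∂_k / im ∂_{k+1}:

  H_0: rank C_0 − rank ∂_1 = 3 − 2 = 1, and the invariant factors of ∂_1 are all 1, so H_0 = Z.

H_0 ≅ Z.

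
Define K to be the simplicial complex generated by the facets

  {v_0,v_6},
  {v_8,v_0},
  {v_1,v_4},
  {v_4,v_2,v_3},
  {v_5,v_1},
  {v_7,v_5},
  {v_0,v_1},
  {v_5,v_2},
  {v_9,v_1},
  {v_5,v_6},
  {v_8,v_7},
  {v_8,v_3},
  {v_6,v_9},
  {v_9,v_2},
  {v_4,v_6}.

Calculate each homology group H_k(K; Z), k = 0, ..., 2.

H_0 = Z,  H_1 = Z^7,  H_2 = 0.

Order the vertices as v_0 < v_1 < v_2 < v_3 < v_4 < v_5 < v_6 < v_7 < v_8 < v_9. Listing each simplex with vertices in this order, K has dimension 2 with simplices:

  0-simplices (10): [v_0], [v_1], [v_2], [v_3], [v_4], [v_5], [v_6], [v_7], [v_8], [v_9]
  1-simplices (17): (17 of them)
  2-simplices (1): [v_2,v_3,v_4]

Hence C_0 ≅ Z^10, C_1 ≅ Z^17, C_2 ≅ Z^1.

The boundary map ∂_1: C_1 → C_0 is given by ∂[p,q] = [q] − [p]. For instance
  ∂[v_3,v_4] = [v_4] − [v_3].
The 10×17 boundary matrix has rank 9 and Smith normal form diag(1,1,1,1,1,1,1,1,1).

The boundary map ∂_2: C_2 → C_1 sends each 2-simplex [p,q,r] to [q,r] − [p,r] + [p,q]. For instance
  ∂[v_2,v_3,v_4] = [v_3,v_4] − [v_2,v_4] + [v_2,v_3].
The 17×1 boundary matrix has rank 1 and Smith normal form diag(1).

Computing H_k = (kernel of ∂_k) / (image of ∂_{k+1}):

  H_0: rank C_0 − rank ∂_1 = 10 − 9 = 1, and the invariant factors of ∂_1 are all 1, so H_0 = Z.
  H_1: rank ker ∂_1 − rank ∂_2 = (17 − 9) − 1 = 7, and the invariant factors of ∂_2 are all 1, so H_1 = Z^7.
  H_2: rank ker ∂_2 − rank ∂_3 = (1 − 1) − 0 = 0, and there is no ∂_3, so H_2 = 0.

As a check, the Euler characteristic is 10 − 17 + 1 = -6, which agrees with 1 − 7 + 0 = -6.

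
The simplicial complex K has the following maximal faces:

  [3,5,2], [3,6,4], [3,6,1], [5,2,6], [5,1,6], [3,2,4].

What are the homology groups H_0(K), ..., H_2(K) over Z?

H_0 = Z,  H_1 = Z,  H_2 = 0.

We work with the vertex ordering 1 < 2 < 3 < 4 < 5 < 6. The simplices of K, each written with vertices in increasing order, are:

  0-simplices (6): [1], [2], [3], [4], [5], [6]
  1-simplices (12): [1,3], [1,5], [1,6], [2,3], [2,4], [2,5], [2,6], [3,4], [3,5], [3,6], [4,6], [5,6]
  2-simplices (6): [1,3,6], [1,5,6], [2,3,4], [2,3,5], [2,5,6], [3,4,6]

so the chain groups are C_0 ≅ Z^6, C_1 ≅ Z^12, C_2 ≅ Z^6.

The boundary map ∂_1: C_1 → C_0 maps an edge to its endpoints' difference, ∂[p,q] = q − p. For instance
  ∂[5,6] = [6] − [5].
This gives a 6×12 integer matrix of rank 5; reducing to Smith normal form yields diagonal entries (1,1,1,1,1).

∂_2: C_2 → C_1 acts by ∂[p,q,r] = [q,r] − [p,r] + [p,q]. For instance
  ∂[1,3,6] = [3,6] − [1,6] + [1,3],
  ∂[3,4,6] = [4,6] − [3,6] + [3,4].
As a 12×6 matrix over Z this has rank 6, with invariant factors (1,1,1,1,1,1).

Reading off H_k = ker ∂_k / im ∂_{k+1}:

  H_0: rank C_0 − rank ∂_1 = 6 − 5 = 1, and the invariant factors of ∂_1 are all 1, so H_0 ≅ Z.
  H_1: rank ker ∂_1 − rank ∂_2 = (12 − 5) − 6 = 1, and the invariant factors of ∂_2 are all 1, so H_1 ≅ Z.
  H_2: rank ker ∂_2 − rank ∂_3 = (6 − 6) − 0 = 0, and there is no ∂_3, so H_2 ≅ 0.

(K is a triangulation of the cylinder S^1 x I.)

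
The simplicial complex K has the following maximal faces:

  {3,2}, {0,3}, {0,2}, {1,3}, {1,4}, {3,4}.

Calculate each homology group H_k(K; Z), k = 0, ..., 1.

Take the total order 0 < 1 < 2 < 3 < 4 on the vertex set. Then K (dimension 1) consists of the simplices:

  0-simplices (5): [0], [1], [2], [3], [4]
  1-simplices (6): [0,2], [0,3], [1,3], [1,4], [2,3], [3,4]

so the chain groups are C_0 ≅ Z^5, C_1 ≅ Z^6.

∂_1: C_1 → C_0 maps an edge to its endpoints' difference, ∂[p,q] = q − p. For instance
  ∂[0,3] = [3] − [0].
As a 5×6 matrix over Z this has rank 4, with invariant factors (1,1,1,1).

From H_k ≅ ker(∂_k) / im(∂_{k+1}) we obtain:

  H_0: rank C_0 − rank ∂_1 = 5 − 4 = 1, and the invariant factors of ∂_1 are all 1, so H_0 = Z.
  H_1: rank ker ∂_1 − rank ∂_2 = (6 − 4) − 0 = 2, and there is no ∂_2, so H_1 = Z^2.

(K is a triangulation of a wedge of 2 circles.)

H_0 = Z,  H_1 = Z^2.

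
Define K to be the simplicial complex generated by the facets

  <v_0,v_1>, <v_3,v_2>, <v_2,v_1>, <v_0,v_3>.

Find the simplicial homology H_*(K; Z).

K has 4 vertices, 4 edges.
rank ∂_0 = 0, rank ∂_1 = 3 ⇒ b_0 = 4 − 0 − 3 = 1; all invariant factors of ∂_1 are 1 so no torsion. So H_0 = Z.
rank ∂_1 = 3, rank ∂_2 = 0 ⇒ b_1 = 4 − 3 − 0 = 1. So H_1 = Z.

H_0 ≅ Z,  H_1 ≅ Z.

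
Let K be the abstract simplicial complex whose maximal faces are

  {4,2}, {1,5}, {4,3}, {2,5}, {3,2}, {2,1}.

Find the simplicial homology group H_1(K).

H_1 = Z^2.

Take the total order 1 < 2 < 3 < 4 < 5 on the vertex set. Then K (dimension 1) consists of the simplices:

  0-simplices (5): [1], [2], [3], [4], [5]
  1-simplices (6): [1,2], [1,5], [2,3], [2,4], [2,5], [3,4]

Hence C_0 ≅ Z^5, C_1 ≅ Z^6.

Boundary ∂_1: C_1 → C_0 sends each edge [p,q] (with p < q) to q − p. For instance
  ∂[1,5] = [5] − [1].
The resulting 5×6 matrix has rank 4, and its Smith normal form has invariant factors (1,1,1,1).

Now H_k = ker ∂_k / im ∂_{k+1}, so:

  H_1: rank ker ∂_1 − rank ∂_2 = (6 − 4) − 0 = 2, and there is no ∂_2, so H_1 ≅ Z^2.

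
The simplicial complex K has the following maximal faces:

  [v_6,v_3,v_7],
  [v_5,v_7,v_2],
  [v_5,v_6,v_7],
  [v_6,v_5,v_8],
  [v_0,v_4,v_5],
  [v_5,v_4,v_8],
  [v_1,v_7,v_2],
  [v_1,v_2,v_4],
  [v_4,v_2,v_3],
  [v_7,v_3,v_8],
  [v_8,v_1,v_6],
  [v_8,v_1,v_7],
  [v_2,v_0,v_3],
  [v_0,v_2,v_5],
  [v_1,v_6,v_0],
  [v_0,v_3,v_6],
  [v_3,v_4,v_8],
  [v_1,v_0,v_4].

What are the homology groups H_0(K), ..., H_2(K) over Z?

H_0 ≅ Z,  H_1 ≅ Z ⊕ Z/2,  H_2 = 0.

Fix the vertex order v_0 < v_1 < v_2 < v_3 < v_4 < v_5 < v_6 < v_7 < v_8 and write every simplex with vertices in increasing order. Then dim K = 2 and the simplices of K are:

  0-simplices (9): [v_0], [v_1], [v_2], [v_3], [v_4], [v_5], [v_6], [v_7], [v_8]
  1-simplices (27): (27 of them)
  2-simplices (18): (18 of them)

Hence C_0 ≅ Z^9, C_1 ≅ Z^27, C_2 ≅ Z^18.

∂_1: C_1 → C_0 sends each edge [p,q] (with p < q) to q − p. For instance
  ∂[v_6,v_7] = [v_7] − [v_6].
The resulting 9×27 matrix has rank 8, and its Smith normal form has invariant factors (1,1,1,1,1,1,1,1).

The boundary map ∂_2: C_2 → C_1 acts by ∂[p,q,r] = [q,r] − [p,r] + [p,q]. For instance
  ∂[v_2,v_5,v_7] = [v_5,v_7] − [v_2,v_7] + [v_2,v_5],
  ∂[v_4,v_5,v_8] = [v_5,v_8] − [v_4,v_8] + [v_4,v_5].
The resulting 27×18 matrix has rank 18, and its Smith normal form has invariant factors (1,1,1,1,1,1,1,1,1,1,1,1,1,1,1,1,1,2).

From H_k ≅ ker(∂_k) / im(∂_{k+1}) we obtain:

  H_0: rank C_0 − rank ∂_1 = 9 − 8 = 1, and the invariant factors of ∂_1 are all 1, so H_0 ≅ Z.
  H_1: rank ker ∂_1 − rank ∂_2 = (27 − 8) − 18 = 1, and ∂_2 has invariant factor 2 > 1, so H_1 ≅ Z ⊕ Z/2.
  H_2: rank ker ∂_2 − rank ∂_3 = (18 − 18) − 0 = 0, and there is no ∂_3, so H_2 ≅ 0.

As a check, the Euler characteristic is 9 − 27 + 18 = 0, which agrees with 1 − 1 + 0 = 0.
(K is a triangulation of the Klein bottle.)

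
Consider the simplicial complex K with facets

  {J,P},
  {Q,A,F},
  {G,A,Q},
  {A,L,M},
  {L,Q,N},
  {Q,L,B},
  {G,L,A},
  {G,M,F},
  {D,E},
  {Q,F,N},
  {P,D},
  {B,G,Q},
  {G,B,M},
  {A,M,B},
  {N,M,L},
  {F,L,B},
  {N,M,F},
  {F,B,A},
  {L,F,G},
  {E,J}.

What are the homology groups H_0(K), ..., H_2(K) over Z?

H_0 ≅ Z^2,  H_1 ≅ Z^3,  H_2 ≅ Z.

We work with the vertex ordering A < B < D < E < F < G < J < L < M < N < P < Q. The simplices of K, each written with vertices in increasing order, are:

  0-simplices (12): A, B, D, E, F, G, J, L, M, N, P, Q
  1-simplices (28): AB, AF, AG, AL, AM, AQ, BF, BG, BL, BM, BQ, DE, DP, EJ, FG, FL, FM, FN, FQ, GL, GM, GQ, JP, LM, LN, LQ, MN, NQ
  2-simplices (16): ABF, ABM, AFQ, AGL, AGQ, ALM, BFL, BGM, BGQ, BLQ, FGL, FGM, FMN, FNQ, LMN, LNQ

giving chain groups C_0 ≅ Z^12, C_1 ≅ Z^28, C_2 ≅ Z^16.

Boundary ∂_1: C_1 → C_0 sends each edge [p,q] (with p < q) to q − p.
The 12×28 boundary matrix has rank 10 and Smith normal form diag(1,1,1,1,1,1,1,1,1,1).

Boundary ∂_2: C_2 → C_1 maps a triangle to the signed sum of its edges. For instance
  ∂FGM = GM − FM + FG,
  ∂AGQ = GQ − AQ + AG.
The resulting 28×16 matrix has rank 15, and its Smith normal form has invariant factors (1,1,1,1,1,1,1,1,1,1,1,1,1,1,1).

From H_k ≅ ker(∂_k) / im(∂_{k+1}) we obtain:

  H_0: rank C_0 − rank ∂_1 = 12 − 10 = 2, and the invariant factors of ∂_1 are all 1, so H_0 ≅ Z^2.
  H_1: rank ker ∂_1 − rank ∂_2 = (28 − 10) − 15 = 3, and the invariant factors of ∂_2 are all 1, so H_1 ≅ Z^3.
  H_2: rank ker ∂_2 − rank ∂_3 = (16 − 15) − 0 = 1, and there is no ∂_3, so H_2 ≅ Z.

As a check, the Euler characteristic is 12 − 28 + 16 = 0, which agrees with 2 − 3 + 1 = 0.
(K is a triangulation of the disjoint union of the torus T^2 and the circle S^1.)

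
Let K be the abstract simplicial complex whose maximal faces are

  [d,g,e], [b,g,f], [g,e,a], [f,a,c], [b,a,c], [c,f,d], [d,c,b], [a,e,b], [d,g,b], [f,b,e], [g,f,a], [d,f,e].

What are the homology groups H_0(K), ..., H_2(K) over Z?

Order the vertices as a < b < c < d < e < f < g. Listing each simplex with vertices in this order, K has dimension 2 with simplices:

  0-simplices (7): a, b, c, d, e, f, g
  1-simplices (18): ab, ac, ae, af, ag, bc, bd, be, bf, bg, cd, cf, de, df, dg, ef, eg, fg
  2-simplices (12): abc, abe, acf, aeg, afg, bcd, bdg, bef, bfg, cdf, def, deg

so the chain groups are C_0 ≅ Z^7, C_1 ≅ Z^18, C_2 ≅ Z^12.

The boundary map ∂_1: C_1 → C_0 maps an edge to its endpoints' difference, ∂[p,q] = q − p. For instance
  ∂ef = f − e.
The 7×18 boundary matrix has rank 6 and Smith normal form diag(1,1,1,1,1,1).

∂_2: C_2 → C_1 sends each 2-simplex [p,q,r] to [q,r] − [p,r] + [p,q]. For instance
  ∂bef = ef − bf + be,
  ∂aeg = eg − ag + ae.
As a 18×12 matrix over Z this has rank 12, with invariant factors (1,1,1,1,1,1,1,1,1,1,1,2).

Computing H_k = (kernel of ∂_k) / (image of ∂_{k+1}):

  H_0: rank C_0 − rank ∂_1 = 7 − 6 = 1, and the invariant factors of ∂_1 are all 1, so H_0 = Z.
  H_1: rank ker ∂_1 − rank ∂_2 = (18 − 6) − 12 = 0, and ∂_2 has invariant factor 2 > 1, so H_1 = Z/2Z.
  H_2: rank ker ∂_2 − rank ∂_3 = (12 − 12) − 0 = 0, and there is no ∂_3, so H_2 = 0.

H_0 ≅ Z,  H_1 ≅ Z/2Z,  H_2 = 0.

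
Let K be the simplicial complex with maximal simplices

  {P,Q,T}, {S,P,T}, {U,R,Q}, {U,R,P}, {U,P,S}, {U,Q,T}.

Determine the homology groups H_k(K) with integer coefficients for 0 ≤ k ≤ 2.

H_0 = Z,  H_1 = Z,  H_2 = 0.

K has 6 vertices, 12 edges, 6 triangles.
rank ∂_0 = 0, rank ∂_1 = 5 ⇒ b_0 = 6 − 0 − 5 = 1; all invariant factors of ∂_1 are 1 so no torsion. So H_0 = Z.
rank ∂_1 = 5, rank ∂_2 = 6 ⇒ b_1 = 12 − 5 − 6 = 1; all invariant factors of ∂_2 are 1 so no torsion. So H_1 = Z.
rank ∂_2 = 6, rank ∂_3 = 0 ⇒ b_2 = 6 − 6 − 0 = 0. So H_2 = 0.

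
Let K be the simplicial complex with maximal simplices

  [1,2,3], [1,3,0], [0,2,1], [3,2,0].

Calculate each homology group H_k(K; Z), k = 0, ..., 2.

We work with the vertex ordering 0 < 1 < 2 < 3. The simplices of K, each written with vertices in increasing order, are:

  0-simplices (4): [0], [1], [2], [3]
  1-simplices (6): [0,1], [0,2], [0,3], [1,2], [1,3], [2,3]
  2-simplices (4): [0,1,2], [0,1,3], [0,2,3], [1,2,3]

giving chain groups C_0 ≅ Z^4, C_1 ≅ Z^6, C_2 ≅ Z^4.

∂_1: C_1 → C_0 sends each edge [p,q] (with p < q) to q − p.
This gives a 4×6 integer matrix of rank 3; reducing to Smith normal form yields diagonal entries (1,1,1).

The boundary map ∂_2: C_2 → C_1 acts by ∂[p,q,r] = [q,r] − [p,r] + [p,q]. For instance
  ∂[0,1,2] = [1,2] − [0,2] + [0,1],
  ∂[0,2,3] = [2,3] − [0,3] + [0,2].
This gives a 6×4 integer matrix of rank 3; reducing to Smith normal form yields diagonal entries (1,1,1).

From H_k ≅ ker(∂_k) / im(∂_{k+1}) we obtain:

  H_0: rank C_0 − rank ∂_1 = 4 − 3 = 1, and the invariant factors of ∂_1 are all 1, so H_0 ≅ Z.
  H_1: rank ker ∂_1 − rank ∂_2 = (6 − 3) − 3 = 0, and the invariant factors of ∂_2 are all 1, so H_1 ≅ 0.
  H_2: rank ker ∂_2 − rank ∂_3 = (4 − 3) − 0 = 1, and there is no ∂_3, so H_2 ≅ Z.

As a check, the Euler characteristic is 4 − 6 + 4 = 2, which agrees with 1 − 0 + 1 = 2.

H_0 ≅ Z,  H_1 = 0,  H_2 ≅ Z.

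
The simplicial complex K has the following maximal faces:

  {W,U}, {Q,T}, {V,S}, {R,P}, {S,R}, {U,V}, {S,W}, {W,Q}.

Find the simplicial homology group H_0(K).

Fix the vertex order P < Q < R < S < T < U < V < W and write every simplex with vertices in increasing order. Then dim K = 1 and the simplices of K are:

  0-simplices (8): P, Q, R, S, T, U, V, W
  1-simplices (8): PR, QT, QW, RS, SV, SW, UV, UW

Hence C_0 ≅ Z^8, C_1 ≅ Z^8.

∂_1: C_1 → C_0 maps an edge to its endpoints' difference, ∂[p,q] = q − p. For instance
  ∂UW = W − U.
As a 8×8 matrix over Z this has rank 7, with invariant factors (1,1,1,1,1,1,1).

From H_k ≅ ker(∂_k) / im(∂_{k+1}) we obtain:

  H_0: rank C_0 − rank ∂_1 = 8 − 7 = 1, and the invariant factors of ∂_1 are all 1, so H_0 ≅ Z.

H_0 ≅ Z.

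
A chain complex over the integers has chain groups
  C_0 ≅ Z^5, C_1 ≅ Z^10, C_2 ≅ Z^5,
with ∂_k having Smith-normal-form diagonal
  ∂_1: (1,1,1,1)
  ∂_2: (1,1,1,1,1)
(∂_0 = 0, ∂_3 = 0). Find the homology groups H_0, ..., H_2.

H_0: b_0 = 5 − 0 − 4 = 1; torsion from ∂_1 factors > 1: none. So H_0 ≅ Z.
H_1: b_1 = 10 − 4 − 5 = 1; torsion from ∂_2 factors > 1: none. So H_1 ≅ Z.
H_2: b_2 = 5 − 5 − 0 = 0; torsion from ∂_3 factors > 1: none. So H_2 ≅ 0.

H_0 ≅ Z,  H_1 ≅ Z,  H_2 = 0.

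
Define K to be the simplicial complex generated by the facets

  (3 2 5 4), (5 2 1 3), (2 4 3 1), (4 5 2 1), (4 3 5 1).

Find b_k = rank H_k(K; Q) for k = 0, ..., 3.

b_0 = 1, b_1 = 0, b_2 = 0, b_3 = 1.

Order the vertices as 1 < 2 < 3 < 4 < 5. Listing each simplex with vertices in this order, K has dimension 3 with simplices:

  0-simplices (5): [1], [2], [3], [4], [5]
  1-simplices (10): [1,2], [1,3], [1,4], [1,5], [2,3], [2,4], [2,5], [3,4], [3,5], [4,5]
  2-simplices (10): [1,2,3], [1,2,4], [1,2,5], [1,3,4], [1,3,5], [1,4,5], [2,3,4], [2,3,5], [2,4,5], [3,4,5]
  3-simplices (5): [1,2,3,4], [1,2,3,5], [1,2,4,5], [1,3,4,5], [2,3,4,5]

Hence C_0 ≅ Z^5, C_1 ≅ Z^10, C_2 ≅ Z^10, C_3 ≅ Z^5.

The boundary map ∂_1: C_1 → C_0 is given by ∂[p,q] = [q] − [p].
This gives a 5×10 integer matrix of rank 4; reducing to Smith normal form yields diagonal entries (1,1,1,1).

Boundary ∂_2: C_2 → C_1 acts by ∂[p,q,r] = [q,r] − [p,r] + [p,q]. For instance
  ∂[1,2,5] = [2,5] − [1,5] + [1,2],
  ∂[1,4,5] = [4,5] − [1,5] + [1,4].
This gives a 10×10 integer matrix of rank 6; reducing to Smith normal form yields diagonal entries (1,1,1,1,1,1).

The boundary map ∂_3: C_3 → C_2 sends each 3-simplex σ to the alternating sum Σ_i (−1)^i (σ with its i-th vertex removed). For instance
  ∂[1,2,3,4] = [2,3,4] − [1,3,4] + [1,2,4] − [1,2,3],
  ∂[2,3,4,5] = [3,4,5] − [2,4,5] + [2,3,5] − [2,3,4].
This gives a 10×5 integer matrix of rank 4; reducing to Smith normal form yields diagonal entries (1,1,1,1).

Reading off H_k = ker ∂_k / im ∂_{k+1}:

  H_0: rank C_0 − rank ∂_1 = 5 − 4 = 1, and the invariant factors of ∂_1 are all 1, so H_0 ≅ Z.
  H_1: rank ker ∂_1 − rank ∂_2 = (10 − 4) − 6 = 0, and the invariant factors of ∂_2 are all 1, so H_1 ≅ 0.
  H_2: rank ker ∂_2 − rank ∂_3 = (10 − 6) − 4 = 0, and the invariant factors of ∂_3 are all 1, so H_2 ≅ 0.
  H_3: rank ker ∂_3 − rank ∂_4 = (5 − 4) − 0 = 1, and there is no ∂_4, so H_3 ≅ Z.

Hence the Betti numbers are b_0 = 1, b_1 = 0, b_2 = 0, b_3 = 1.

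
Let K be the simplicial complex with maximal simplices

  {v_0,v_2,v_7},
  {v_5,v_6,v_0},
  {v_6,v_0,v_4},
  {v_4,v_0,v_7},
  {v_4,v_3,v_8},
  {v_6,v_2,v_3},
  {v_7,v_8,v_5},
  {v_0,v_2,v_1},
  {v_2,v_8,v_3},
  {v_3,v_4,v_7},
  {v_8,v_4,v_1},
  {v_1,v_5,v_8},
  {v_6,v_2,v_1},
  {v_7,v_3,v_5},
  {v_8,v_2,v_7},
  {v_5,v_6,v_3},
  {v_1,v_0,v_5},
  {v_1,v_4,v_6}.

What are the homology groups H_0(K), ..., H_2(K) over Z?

K has 9 vertices, 27 edges, 18 triangles.
rank ∂_0 = 0, rank ∂_1 = 8 ⇒ b_0 = 9 − 0 − 8 = 1; all invariant factors of ∂_1 are 1 so no torsion. So H_0 ≅ Z.
rank ∂_1 = 8, rank ∂_2 = 18 ⇒ b_1 = 27 − 8 − 18 = 1; ∂_2 has invariant factor(s) [2] giving torsion. So H_1 ≅ Z ⊕ Z/2.
rank ∂_2 = 18, rank ∂_3 = 0 ⇒ b_2 = 18 − 18 − 0 = 0. So H_2 ≅ 0.

H_0 ≅ Z,  H_1 ≅ Z ⊕ Z/2,  H_2 = 0.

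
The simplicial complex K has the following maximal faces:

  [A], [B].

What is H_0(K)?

Order the vertices as A < B. Listing each simplex with vertices in this order, K has dimension 0 with simplices:

  0-simplices (2): A, B

so the chain groups are C_0 ≅ Z^2.

Reading off H_k = ker ∂_k / im ∂_{k+1}:

  H_0: rank C_0 − rank ∂_1 = 2 − 0 = 2, and there is no ∂_1, so H_0 = Z^2.

H_0 ≅ Z^2.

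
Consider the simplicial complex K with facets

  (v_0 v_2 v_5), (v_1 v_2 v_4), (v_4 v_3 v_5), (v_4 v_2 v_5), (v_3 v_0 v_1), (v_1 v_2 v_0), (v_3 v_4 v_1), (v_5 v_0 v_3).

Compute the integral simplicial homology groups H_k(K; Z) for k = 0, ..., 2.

Order the vertices as v_0 < v_1 < v_2 < v_3 < v_4 < v_5. Listing each simplex with vertices in this order, K has dimension 2 with simplices:

  0-simplices (6): [v_0], [v_1], [v_2], [v_3], [v_4], [v_5]
  1-simplices (12): [v_0,v_1], [v_0,v_2], [v_0,v_3], [v_0,v_5], [v_1,v_2], [v_1,v_3], [v_1,v_4], [v_2,v_4], [v_2,v_5], [v_3,v_4], [v_3,v_5], [v_4,v_5]
  2-simplices (8): [v_0,v_1,v_2], [v_0,v_1,v_3], [v_0,v_2,v_5], [v_0,v_3,v_5], [v_1,v_2,v_4], [v_1,v_3,v_4], [v_2,v_4,v_5], [v_3,v_4,v_5]

Hence C_0 ≅ Z^6, C_1 ≅ Z^12, C_2 ≅ Z^8.

∂_1: C_1 → C_0 is given by ∂[p,q] = [q] − [p].
The 6×12 boundary matrix has rank 5 and Smith normal form diag(1,1,1,1,1).

Boundary ∂_2: C_2 → C_1 maps a triangle to the signed sum of its edges. For instance
  ∂[v_0,v_1,v_2] = [v_1,v_2] − [v_0,v_2] + [v_0,v_1],
  ∂[v_0,v_1,v_3] = [v_1,v_3] − [v_0,v_3] + [v_0,v_1].
The resulting 12×8 matrix has rank 7, and its Smith normal form has invariant factors (1,1,1,1,1,1,1).

Computing H_k = (kernel of ∂_k) / (image of ∂_{k+1}):

  H_0: rank C_0 − rank ∂_1 = 6 − 5 = 1, and the invariant factors of ∂_1 are all 1, so H_0 = Z.
  H_1: rank ker ∂_1 − rank ∂_2 = (12 − 5) − 7 = 0, and the invariant factors of ∂_2 are all 1, so H_1 = 0.
  H_2: rank ker ∂_2 − rank ∂_3 = (8 − 7) − 0 = 1, and there is no ∂_3, so H_2 = Z.

H_0 = Z,  H_1 = 0,  H_2 = Z.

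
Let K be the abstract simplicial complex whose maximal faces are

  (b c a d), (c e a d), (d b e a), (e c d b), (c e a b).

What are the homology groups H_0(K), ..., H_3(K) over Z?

Take the total order a < b < c < d < e on the vertex set. Then K (dimension 3) consists of the simplices:

  0-simplices (5): a, b, c, d, e
  1-simplices (10): ab, ac, ad, ae, bc, bd, be, cd, ce, de
  2-simplices (10): abc, abd, abe, acd, ace, ade, bcd, bce, bde, cde
  3-simplices (5): abcd, abce, abde, acde, bcde

Hence C_0 ≅ Z^5, C_1 ≅ Z^10, C_2 ≅ Z^10, C_3 ≅ Z^5.

The boundary map ∂_1: C_1 → C_0 is given by ∂[p,q] = [q] − [p]. For instance
  ∂ad = d − a.
This gives a 5×10 integer matrix of rank 4; reducing to Smith normal form yields diagonal entries (1,1,1,1).

∂_2: C_2 → C_1 sends each 2-simplex [p,q,r] to [q,r] − [p,r] + [p,q]. For instance
  ∂acd = cd − ad + ac,
  ∂bde = de − be + bd.
As a 10×10 matrix over Z this has rank 6, with invariant factors (1,1,1,1,1,1).

∂_3: C_3 → C_2 sends each 3-simplex σ to the alternating sum Σ_i (−1)^i (σ with its i-th vertex removed). For instance
  ∂acde = cde − ade + ace − acd,
  ∂bcde = cde − bde + bce − bcd.
As a 10×5 matrix over Z this has rank 4, with invariant factors (1,1,1,1).

Reading off H_k = ker ∂_k / im ∂_{k+1}:

  H_0: rank C_0 − rank ∂_1 = 5 − 4 = 1, and the invariant factors of ∂_1 are all 1, so H_0 = Z.
  H_1: rank ker ∂_1 − rank ∂_2 = (10 − 4) − 6 = 0, and the invariant factors of ∂_2 are all 1, so H_1 = 0.
  H_2: rank ker ∂_2 − rank ∂_3 = (10 − 6) − 4 = 0, and the invariant factors of ∂_3 are all 1, so H_2 = 0.
  H_3: rank ker ∂_3 − rank ∂_4 = (5 − 4) − 0 = 1, and there is no ∂_4, so H_3 = Z.

(K is a triangulation of the 3-sphere S^3.)

H_0 = Z,  H_1 = 0,  H_2 = 0,  H_3 = Z.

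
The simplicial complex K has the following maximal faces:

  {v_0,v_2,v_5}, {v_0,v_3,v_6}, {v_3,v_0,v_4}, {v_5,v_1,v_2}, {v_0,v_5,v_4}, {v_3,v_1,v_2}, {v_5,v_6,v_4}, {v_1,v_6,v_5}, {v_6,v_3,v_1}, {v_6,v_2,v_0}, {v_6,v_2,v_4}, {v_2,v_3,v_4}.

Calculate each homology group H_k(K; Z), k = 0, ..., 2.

Fix the vertex order v_0 < v_1 < v_2 < v_3 < v_4 < v_5 < v_6 and write every simplex with vertices in increasing order. Then dim K = 2 and the simplices of K are:

  0-simplices (7): [v_0], [v_1], [v_2], [v_3], [v_4], [v_5], [v_6]
  1-simplices (18): (18 of them)
  2-simplices (12): (12 of them)

so the chain groups are C_0 ≅ Z^7, C_1 ≅ Z^18, C_2 ≅ Z^12.

The boundary map ∂_1: C_1 → C_0 maps an edge to its endpoints' difference, ∂[p,q] = q − p. For instance
  ∂[v_2,v_3] = [v_3] − [v_2].
This gives a 7×18 integer matrix of rank 6; reducing to Smith normal form yields diagonal entries (1,1,1,1,1,1).

The boundary map ∂_2: C_2 → C_1 sends each 2-simplex [p,q,r] to [q,r] − [p,r] + [p,q]. For instance
  ∂[v_1,v_2,v_3] = [v_2,v_3] − [v_1,v_3] + [v_1,v_2],
  ∂[v_1,v_2,v_5] = [v_2,v_5] − [v_1,v_5] + [v_1,v_2].
The 18×12 boundary matrix has rank 12 and Smith normal form diag(1,1,1,1,1,1,1,1,1,1,1,2).

From H_k ≅ ker(∂_k) / im(∂_{k+1}) we obtain:

  H_0: rank C_0 − rank ∂_1 = 7 − 6 = 1, and the invariant factors of ∂_1 are all 1, so H_0 = Z.
  H_1: rank ker ∂_1 − rank ∂_2 = (18 − 6) − 12 = 0, and ∂_2 has invariant factor 2 > 1, so H_1 = Z/2Z.
  H_2: rank ker ∂_2 − rank ∂_3 = (12 − 12) − 0 = 0, and there is no ∂_3, so H_2 = 0.

(K is a triangulation of the real projective plane RP^2.)

H_0 ≅ Z,  H_1 ≅ Z/2Z,  H_2 = 0.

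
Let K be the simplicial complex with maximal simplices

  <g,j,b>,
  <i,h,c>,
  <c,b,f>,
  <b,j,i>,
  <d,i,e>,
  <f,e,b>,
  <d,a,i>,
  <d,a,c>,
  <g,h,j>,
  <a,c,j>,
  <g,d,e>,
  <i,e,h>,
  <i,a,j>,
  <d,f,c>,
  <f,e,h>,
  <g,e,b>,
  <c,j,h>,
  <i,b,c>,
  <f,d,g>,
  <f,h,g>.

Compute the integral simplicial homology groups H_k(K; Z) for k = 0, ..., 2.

Fix the vertex order a < b < c < d < e < f < g < h < i < j and write every simplex with vertices in increasing order. Then dim K = 2 and the simplices of K are:

  0-simplices (10): a, b, c, d, e, f, g, h, i, j
  1-simplices (30): ac, ad, ai, aj, bc, be, bf, bg, bi, bj, cd, cf, ch, ci, cj, de, df, dg, di, ef, eg, eh, ei, fg, fh, gh, gj, hi, hj, ij
  2-simplices (20): acd, acj, adi, aij, bcf, bci, bef, beg, bgj, bij, cdf, chi, chj, deg, dei, dfg, efh, ehi, fgh, ghj

Hence C_0 ≅ Z^10, C_1 ≅ Z^30, C_2 ≅ Z^20.

The boundary map ∂_1: C_1 → C_0 is given by ∂[p,q] = [q] − [p]. For instance
  ∂ef = f − e.
The 10×30 boundary matrix has rank 9 and Smith normal form diag(1,1,1,1,1,1,1,1,1).

The boundary map ∂_2: C_2 → C_1 acts by ∂[p,q,r] = [q,r] − [p,r] + [p,q]. For instance
  ∂acj = cj − aj + ac,
  ∂aij = ij − aj + ai.
The 30×20 boundary matrix has rank 20 and Smith normal form diag(1,1,1,1,1,1,1,1,1,1,1,1,1,1,1,1,1,1,1,2).

Now H_k = ker ∂_k / im ∂_{k+1}, so:

  H_0: rank C_0 − rank ∂_1 = 10 − 9 = 1, and the invariant factors of ∂_1 are all 1, so H_0 ≅ Z.
  H_1: rank ker ∂_1 − rank ∂_2 = (30 − 9) − 20 = 1, and ∂_2 has invariant factor 2 > 1, so H_1 ≅ Z ⊕ Z/2.
  H_2: rank ker ∂_2 − rank ∂_3 = (20 − 20) − 0 = 0, and there is no ∂_3, so H_2 ≅ 0.

As a check, the Euler characteristic is 10 − 30 + 20 = 0, which agrees with 1 − 1 + 0 = 0.

H_0 ≅ Z,  H_1 ≅ Z ⊕ Z/2,  H_2 = 0.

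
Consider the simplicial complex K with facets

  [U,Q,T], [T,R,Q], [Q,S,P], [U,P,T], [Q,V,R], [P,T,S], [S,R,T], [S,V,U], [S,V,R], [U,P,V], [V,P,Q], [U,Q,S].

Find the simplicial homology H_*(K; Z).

H_0 = Z,  H_1 = Z/2Z,  H_2 = 0.

Fix the vertex order P < Q < R < S < T < U < V and write every simplex with vertices in increasing order. Then dim K = 2 and the simplices of K are:

  0-simplices (7): P, Q, R, S, T, U, V
  1-simplices (18): PQ, PS, PT, PU, PV, QR, QS, QT, QU, QV, RS, RT, RV, ST, SU, SV, TU, UV
  2-simplices (12): PQS, PQV, PST, PTU, PUV, QRT, QRV, QSU, QTU, RST, RSV, SUV

so the chain groups are C_0 ≅ Z^7, C_1 ≅ Z^18, C_2 ≅ Z^12.

Boundary ∂_1: C_1 → C_0 is given by ∂[p,q] = [q] − [p]. For instance
  ∂ST = T − S.
As a 7×18 matrix over Z this has rank 6, with invariant factors (1,1,1,1,1,1).

∂_2: C_2 → C_1 maps a triangle to the signed sum of its edges. For instance
  ∂PUV = UV − PV + PU,
  ∂SUV = UV − SV + SU.
The resulting 18×12 matrix has rank 12, and its Smith normal form has invariant factors (1,1,1,1,1,1,1,1,1,1,1,2).

Now H_k = ker ∂_k / im ∂_{k+1}, so:

  H_0: rank C_0 − rank ∂_1 = 7 − 6 = 1, and the invariant factors of ∂_1 are all 1, so H_0 ≅ Z.
  H_1: rank ker ∂_1 − rank ∂_2 = (18 − 6) − 12 = 0, and ∂_2 has invariant factor 2 > 1, so H_1 ≅ Z/2Z.
  H_2: rank ker ∂_2 − rank ∂_3 = (12 − 12) − 0 = 0, and there is no ∂_3, so H_2 ≅ 0.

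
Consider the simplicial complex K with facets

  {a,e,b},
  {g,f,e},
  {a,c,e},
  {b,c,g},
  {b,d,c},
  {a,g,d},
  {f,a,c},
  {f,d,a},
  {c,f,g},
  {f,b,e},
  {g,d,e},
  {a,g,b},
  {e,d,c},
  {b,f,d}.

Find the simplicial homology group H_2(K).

Order the vertices as a < b < c < d < e < f < g. Listing each simplex with vertices in this order, K has dimension 2 with simplices:

  0-simplices (7): a, b, c, d, e, f, g
  1-simplices (21): ab, ac, ad, ae, af, ag, bc, bd, be, bf, bg, cd, ce, cf, cg, de, df, dg, ef, eg, fg
  2-simplices (14): abe, abg, ace, acf, adf, adg, bcd, bcg, bdf, bef, cde, cfg, deg, efg

so the chain groups are C_0 ≅ Z^7, C_1 ≅ Z^21, C_2 ≅ Z^14.

The boundary map ∂_1: C_1 → C_0 is given by ∂[p,q] = [q] − [p].
The resulting 7×21 matrix has rank 6, and its Smith normal form has invariant factors (1,1,1,1,1,1).

∂_2: C_2 → C_1 maps a triangle to the signed sum of its edges. For instance
  ∂ace = ce − ae + ac,
  ∂adf = df − af + ad.
As a 21×14 matrix over Z this has rank 13, with invariant factors (1,1,1,1,1,1,1,1,1,1,1,1,1).

Reading off H_k = ker ∂_k / im ∂_{k+1}:

  H_2: rank ker ∂_2 − rank ∂_3 = (14 − 13) − 0 = 1, and there is no ∂_3, so H_2 ≅ Z.

(K is a triangulation of the torus T^2.)

H_2 = Z.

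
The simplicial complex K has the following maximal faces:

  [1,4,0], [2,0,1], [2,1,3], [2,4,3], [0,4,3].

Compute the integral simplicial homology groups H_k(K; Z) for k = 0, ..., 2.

We work with the vertex ordering 0 < 1 < 2 < 3 < 4. The simplices of K, each written with vertices in increasing order, are:

  0-simplices (5): [0], [1], [2], [3], [4]
  1-simplices (10): [0,1], [0,2], [0,3], [0,4], [1,2], [1,3], [1,4], [2,3], [2,4], [3,4]
  2-simplices (5): [0,1,2], [0,1,4], [0,3,4], [1,2,3], [2,3,4]

giving chain groups C_0 ≅ Z^5, C_1 ≅ Z^10, C_2 ≅ Z^5.

∂_1: C_1 → C_0 is given by ∂[p,q] = [q] − [p]. For instance
  ∂[1,2] = [2] − [1].
As a 5×10 matrix over Z this has rank 4, with invariant factors (1,1,1,1).

∂_2: C_2 → C_1 maps a triangle to the signed sum of its edges. For instance
  ∂[0,3,4] = [3,4] − [0,4] + [0,3],
  ∂[1,2,3] = [2,3] − [1,3] + [1,2].
As a 10×5 matrix over Z this has rank 5, with invariant factors (1,1,1,1,1).

Reading off H_k = ker ∂_k / im ∂_{k+1}:

  H_0: rank C_0 − rank ∂_1 = 5 − 4 = 1, and the invariant factors of ∂_1 are all 1, so H_0 = Z.
  H_1: rank ker ∂_1 − rank ∂_2 = (10 − 4) − 5 = 1, and the invariant factors of ∂_2 are all 1, so H_1 = Z.
  H_2: rank ker ∂_2 − rank ∂_3 = (5 − 5) − 0 = 0, and there is no ∂_3, so H_2 = 0.

H_0 = Z,  H_1 = Z,  H_2 = 0.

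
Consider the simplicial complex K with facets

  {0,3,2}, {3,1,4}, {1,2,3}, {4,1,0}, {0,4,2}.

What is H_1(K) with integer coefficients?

Take the total order 0 < 1 < 2 < 3 < 4 on the vertex set. Then K (dimension 2) consists of the simplices:

  0-simplices (5): [0], [1], [2], [3], [4]
  1-simplices (10): [0,1], [0,2], [0,3], [0,4], [1,2], [1,3], [1,4], [2,3], [2,4], [3,4]
  2-simplices (5): [0,1,4], [0,2,3], [0,2,4], [1,2,3], [1,3,4]

giving chain groups C_0 ≅ Z^5, C_1 ≅ Z^10, C_2 ≅ Z^5.

∂_1: C_1 → C_0 sends each edge [p,q] (with p < q) to q − p.
This gives a 5×10 integer matrix of rank 4; reducing to Smith normal form yields diagonal entries (1,1,1,1).

Boundary ∂_2: C_2 → C_1 acts by ∂[p,q,r] = [q,r] − [p,r] + [p,q]. For instance
  ∂[1,3,4] = [3,4] − [1,4] + [1,3],
  ∂[0,2,3] = [2,3] − [0,3] + [0,2].
As a 10×5 matrix over Z this has rank 5, with invariant factors (1,1,1,1,1).

Computing H_k = (kernel of ∂_k) / (image of ∂_{k+1}):

  H_1: rank ker ∂_1 − rank ∂_2 = (10 − 4) − 5 = 1, and the invariant factors of ∂_2 are all 1, so H_1 = Z.

(K is a triangulation of the Möbius band.)

H_1 = Z.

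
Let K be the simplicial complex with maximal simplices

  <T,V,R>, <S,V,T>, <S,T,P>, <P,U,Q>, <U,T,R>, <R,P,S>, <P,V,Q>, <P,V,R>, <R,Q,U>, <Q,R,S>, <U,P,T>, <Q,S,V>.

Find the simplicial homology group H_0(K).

H_0 = Z.

We work with the vertex ordering P < Q < R < S < T < U < V. The simplices of K, each written with vertices in increasing order, are:

  0-simplices (7): P, Q, R, S, T, U, V
  1-simplices (18): PQ, PR, PS, PT, PU, PV, QR, QS, QU, QV, RS, RT, RU, RV, ST, SV, TU, TV
  2-simplices (12): PQU, PQV, PRS, PRV, PST, PTU, QRS, QRU, QSV, RTU, RTV, STV

so the chain groups are C_0 ≅ Z^7, C_1 ≅ Z^18, C_2 ≅ Z^12.

∂_1: C_1 → C_0 is given by ∂[p,q] = [q] − [p]. For instance
  ∂PT = T − P.
This gives a 7×18 integer matrix of rank 6; reducing to Smith normal form yields diagonal entries (1,1,1,1,1,1).

Boundary ∂_2: C_2 → C_1 maps a triangle to the signed sum of its edges. For instance
  ∂PQV = QV − PV + PQ,
  ∂PRS = RS − PS + PR.
The resulting 18×12 matrix has rank 12, and its Smith normal form has invariant factors (1,1,1,1,1,1,1,1,1,1,1,2).

Reading off H_k = ker ∂_k / im ∂_{k+1}:

  H_0: rank C_0 − rank ∂_1 = 7 − 6 = 1, and the invariant factors of ∂_1 are all 1, so H_0 = Z.

(K is a triangulation of the real projective plane RP^2.)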